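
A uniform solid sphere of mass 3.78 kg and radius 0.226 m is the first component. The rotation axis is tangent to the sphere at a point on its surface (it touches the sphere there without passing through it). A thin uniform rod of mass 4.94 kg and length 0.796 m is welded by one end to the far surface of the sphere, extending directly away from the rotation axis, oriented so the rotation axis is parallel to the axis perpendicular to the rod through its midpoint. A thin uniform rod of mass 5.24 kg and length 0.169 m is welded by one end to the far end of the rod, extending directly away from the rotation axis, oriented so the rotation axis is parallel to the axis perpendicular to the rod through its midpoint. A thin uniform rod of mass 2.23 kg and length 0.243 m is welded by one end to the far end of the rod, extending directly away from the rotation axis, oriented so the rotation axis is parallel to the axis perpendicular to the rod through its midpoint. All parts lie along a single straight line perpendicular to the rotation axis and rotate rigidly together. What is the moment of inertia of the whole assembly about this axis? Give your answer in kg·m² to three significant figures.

Solid sphere: I_cm = (2/5)MR² = (2/5)(3.78)(0.226)² = 0.077227 kg·m²; centre at d = 0.226 m, so the parallel axis theorem gives I = 0.077227 + (3.78)(0.226)² = 0.27029 kg·m².
Thin rod: I_cm = (1/12)ML² = (1/12)(4.94)(0.796)² = 0.26084 kg·m²; centre at d = 0.226 + 0.226 + 0.398 = 0.85 m, so the parallel axis theorem gives I = 0.26084 + (4.94)(0.85)² = 3.83 kg·m².
Thin rod: I_cm = (1/12)ML² = (1/12)(5.24)(0.169)² = 0.012472 kg·m²; centre at d = 0.226 + 0.226 + 0.398 + 0.398 + 0.0845 = 1.3325 m, so the parallel axis theorem gives I = 0.012472 + (5.24)(1.3325)² = 9.3164 kg·m².
Thin rod: I_cm = (1/12)ML² = (1/12)(2.23)(0.243)² = 0.010973 kg·m²; centre at d = 0.226 + 0.226 + 0.398 + 0.398 + 0.0845 + 0.0845 + 0.1215 = 1.5385 m, so the parallel axis theorem gives I = 0.010973 + (2.23)(1.5385)² = 5.2893 kg·m².
Total I = 0.27029 + 3.83 + 9.3164 + 5.2893 = 18.706 kg·m².

18.7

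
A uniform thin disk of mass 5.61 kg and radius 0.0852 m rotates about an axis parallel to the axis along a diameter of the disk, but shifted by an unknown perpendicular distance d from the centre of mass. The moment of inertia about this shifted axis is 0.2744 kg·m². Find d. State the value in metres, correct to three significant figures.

About the centre-of-mass axis, I_cm = (1/4)MR² = (1/4)(5.61)(0.0852)² = 0.010181 kg·m².
Parallel axis theorem: I = I_cm + Md², so Md² = 0.2744 − 0.010181 = 0.26422 kg·m².
d = √(0.26422 / 5.61) = 0.21702 m.

0.217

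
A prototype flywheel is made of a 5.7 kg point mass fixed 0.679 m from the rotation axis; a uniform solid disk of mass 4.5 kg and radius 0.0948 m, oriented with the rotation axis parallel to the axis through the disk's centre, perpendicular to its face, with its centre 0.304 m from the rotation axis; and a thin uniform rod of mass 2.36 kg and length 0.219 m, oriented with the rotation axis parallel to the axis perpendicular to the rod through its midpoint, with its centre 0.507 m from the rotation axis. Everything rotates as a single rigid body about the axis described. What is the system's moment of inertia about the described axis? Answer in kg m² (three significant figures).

3.68

Point mass: I_cm = 0; centre at d = 0.679 m, so I = I_cm + Md² gives I = 0 + (5.7)(0.679)² = 2.6279 kg m².
Solid disk: I_cm = (1/2)MR² = (1/2)(4.5)(0.0948)² = 0.020221 kg m²; centre at d = 0.304 m, so I = I_cm + Md² gives I = 0.020221 + (4.5)(0.304)² = 0.43609 kg m².
Thin rod: I_cm = (1/12)ML² = (1/12)(2.36)(0.219)² = 0.0094323 kg m²; centre at d = 0.507 m, so I = I_cm + Md² gives I = 0.0094323 + (2.36)(0.507)² = 0.61607 kg m².
Total I = 2.6279 + 0.43609 + 0.61607 = 3.6801 kg m².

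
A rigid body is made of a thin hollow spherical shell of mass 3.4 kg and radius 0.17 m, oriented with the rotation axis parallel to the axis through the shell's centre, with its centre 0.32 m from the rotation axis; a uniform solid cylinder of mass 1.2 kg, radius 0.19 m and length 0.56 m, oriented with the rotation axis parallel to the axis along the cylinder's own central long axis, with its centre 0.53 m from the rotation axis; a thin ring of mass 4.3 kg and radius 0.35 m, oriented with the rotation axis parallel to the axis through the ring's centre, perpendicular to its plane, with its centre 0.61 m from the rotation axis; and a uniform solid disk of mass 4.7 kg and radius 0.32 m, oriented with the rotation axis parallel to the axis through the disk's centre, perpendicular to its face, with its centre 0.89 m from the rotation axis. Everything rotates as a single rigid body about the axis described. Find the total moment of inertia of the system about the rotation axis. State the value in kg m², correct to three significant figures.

Spherical shell: I_cm = (2/3)MR² = (2/3)(3.4)(0.17)² = 0.065507 kg m²; centre at d = 0.32 m, so I = I_cm + Md² gives I = 0.065507 + (3.4)(0.32)² = 0.41367 kg m².
Solid cylinder: I_cm = (1/2)MR² = (1/2)(1.2)(0.19)² = 0.02166 kg m²; centre at d = 0.53 m, so I = I_cm + Md² gives I = 0.02166 + (1.2)(0.53)² = 0.35874 kg m².
Thin ring: I_cm = MR² = (4.3)(0.35)² = 0.52675 kg m²; centre at d = 0.61 m, so I = I_cm + Md² gives I = 0.52675 + (4.3)(0.61)² = 2.1268 kg m².
Solid disk: I_cm = (1/2)MR² = (1/2)(4.7)(0.32)² = 0.24064 kg m²; centre at d = 0.89 m, so I = I_cm + Md² gives I = 0.24064 + (4.7)(0.89)² = 3.9635 kg m².
Total I = 0.41367 + 0.35874 + 2.1268 + 3.9635 = 6.8627 kg m².

6.86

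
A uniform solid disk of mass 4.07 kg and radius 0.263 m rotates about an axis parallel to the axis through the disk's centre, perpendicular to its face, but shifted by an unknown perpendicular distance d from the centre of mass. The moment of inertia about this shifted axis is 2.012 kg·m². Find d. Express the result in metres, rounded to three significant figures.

About the centre-of-mass axis, I_cm = (1/2)MR² = (1/2)(4.07)(0.263)² = 0.14076 kg·m².
Parallel axis theorem: I = I_cm + Md², so Md² = 2.012 − 0.14076 = 1.8712 kg·m².
d = √(1.8712 / 4.07) = 0.67806 m.

0.678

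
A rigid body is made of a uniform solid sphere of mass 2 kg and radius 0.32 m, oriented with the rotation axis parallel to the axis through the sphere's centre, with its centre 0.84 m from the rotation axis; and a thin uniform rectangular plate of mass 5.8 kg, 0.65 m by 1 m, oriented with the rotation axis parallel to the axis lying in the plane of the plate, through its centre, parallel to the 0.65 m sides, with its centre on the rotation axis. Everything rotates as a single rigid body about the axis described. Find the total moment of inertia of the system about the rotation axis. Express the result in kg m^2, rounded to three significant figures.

1.98

Solid sphere: I_cm = (2/5)MR² = (2/5)(2)(0.32)² = 0.08192 kg m^2; centre at d = 0.84 m, so the parallel axis theorem gives I = 0.08192 + (2)(0.84)² = 1.4931 kg m^2.
Rectangular plate: I_cm = (1/12)Mb² = (1/12)(5.8)(1)² = 0.48333 kg m^2; axis through the centre, so I = 0.48333 kg m^2.
Total I = 1.4931 + 0.48333 = 1.9765 kg m^2.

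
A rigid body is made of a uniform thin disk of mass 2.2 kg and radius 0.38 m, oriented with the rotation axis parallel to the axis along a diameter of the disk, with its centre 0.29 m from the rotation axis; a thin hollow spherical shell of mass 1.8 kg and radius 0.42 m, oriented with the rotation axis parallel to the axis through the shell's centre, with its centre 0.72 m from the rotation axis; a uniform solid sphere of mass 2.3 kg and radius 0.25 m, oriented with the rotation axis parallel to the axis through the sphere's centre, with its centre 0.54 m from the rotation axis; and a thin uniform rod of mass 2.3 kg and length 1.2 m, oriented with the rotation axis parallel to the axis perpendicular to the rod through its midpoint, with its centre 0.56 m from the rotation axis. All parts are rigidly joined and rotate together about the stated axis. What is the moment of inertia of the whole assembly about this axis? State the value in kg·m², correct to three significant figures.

3.13

Thin disk: I_cm = (1/4)MR² = (1/4)(2.2)(0.38)² = 0.07942 kg·m²; centre at d = 0.29 m, so I = I_cm + Md² gives I = 0.07942 + (2.2)(0.29)² = 0.26444 kg·m².
Spherical shell: I_cm = (2/3)MR² = (2/3)(1.8)(0.42)² = 0.21168 kg·m²; centre at d = 0.72 m, so I = I_cm + Md² gives I = 0.21168 + (1.8)(0.72)² = 1.1448 kg·m².
Solid sphere: I_cm = (2/5)MR² = (2/5)(2.3)(0.25)² = 0.0575 kg·m²; centre at d = 0.54 m, so I = I_cm + Md² gives I = 0.0575 + (2.3)(0.54)² = 0.72818 kg·m².
Thin rod: I_cm = (1/12)ML² = (1/12)(2.3)(1.2)² = 0.276 kg·m²; centre at d = 0.56 m, so I = I_cm + Md² gives I = 0.276 + (2.3)(0.56)² = 0.99728 kg·m².
Total I = 0.26444 + 1.1448 + 0.72818 + 0.99728 = 3.1347 kg·m².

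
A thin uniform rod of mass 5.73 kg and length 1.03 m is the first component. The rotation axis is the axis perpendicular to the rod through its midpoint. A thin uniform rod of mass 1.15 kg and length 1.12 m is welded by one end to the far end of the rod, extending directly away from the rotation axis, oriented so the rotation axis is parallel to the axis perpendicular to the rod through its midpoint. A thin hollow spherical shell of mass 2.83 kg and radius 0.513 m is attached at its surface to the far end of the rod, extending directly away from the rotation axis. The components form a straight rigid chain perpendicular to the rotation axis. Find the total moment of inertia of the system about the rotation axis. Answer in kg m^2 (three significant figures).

15.5

Thin rod: I_cm = (1/12)ML² = (1/12)(5.73)(1.03)² = 0.50658 kg m^2; axis through the centre, so I = 0.50658 kg m^2.
Thin rod: I_cm = (1/12)ML² = (1/12)(1.15)(1.12)² = 0.12021 kg m^2; centre at d = 0.515 + 0.56 = 1.075 m, so I = I_cm + Md² gives I = 0.12021 + (1.15)(1.075)² = 1.4492 kg m^2.
Spherical shell: I_cm = (2/3)MR² = (2/3)(2.83)(0.513)² = 0.49651 kg m^2; centre at d = 0.515 + 0.56 + 0.56 + 0.513 = 2.148 m, so I = I_cm + Md² gives I = 0.49651 + (2.83)(2.148)² = 13.554 kg m^2.
Total I = 0.50658 + 1.4492 + 13.554 = 15.51 kg m^2.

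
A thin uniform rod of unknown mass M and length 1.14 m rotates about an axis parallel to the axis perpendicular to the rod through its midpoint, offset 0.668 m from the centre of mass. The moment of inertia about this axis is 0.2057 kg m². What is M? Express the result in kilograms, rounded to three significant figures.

I = I_cm + Md² = (1/12)ML² + Md² = M·[0.0833333·(1.14)² + (0.668)²] = M·0.55452.
So M = 0.2057 / 0.55452 = 0.37095 kg.

0.371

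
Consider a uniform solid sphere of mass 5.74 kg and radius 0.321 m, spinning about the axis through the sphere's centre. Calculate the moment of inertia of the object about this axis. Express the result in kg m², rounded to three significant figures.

I_cm = (2/5)MR² = (2/5)(5.74)(0.321)² = 0.23658 kg m²; axis through the centre, so I = 0.23658 kg m².

0.237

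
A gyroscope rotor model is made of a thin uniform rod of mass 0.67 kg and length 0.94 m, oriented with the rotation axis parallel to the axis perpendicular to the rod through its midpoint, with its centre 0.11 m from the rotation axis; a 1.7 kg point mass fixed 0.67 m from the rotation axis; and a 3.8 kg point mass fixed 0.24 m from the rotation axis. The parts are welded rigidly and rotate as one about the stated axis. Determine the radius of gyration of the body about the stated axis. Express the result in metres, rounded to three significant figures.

0.410

Thin rod: I_cm = (1/12)ML² = (1/12)(0.67)(0.94)² = 0.049334 kg·m²; centre at d = 0.11 m, so I = I_cm + Md² gives I = 0.049334 + (0.67)(0.11)² = 0.057441 kg·m².
Point mass: I_cm = 0; centre at d = 0.67 m, so I = I_cm + Md² gives I = 0 + (1.7)(0.67)² = 0.76313 kg·m².
Point mass: I_cm = 0; centre at d = 0.24 m, so I = I_cm + Md² gives I = 0 + (3.8)(0.24)² = 0.21888 kg·m².
Total I = 1.0395 kg·m²; total mass M = 6.17 kg.
k = √(I/M) = √(1.0395/6.17) = 0.41045 m.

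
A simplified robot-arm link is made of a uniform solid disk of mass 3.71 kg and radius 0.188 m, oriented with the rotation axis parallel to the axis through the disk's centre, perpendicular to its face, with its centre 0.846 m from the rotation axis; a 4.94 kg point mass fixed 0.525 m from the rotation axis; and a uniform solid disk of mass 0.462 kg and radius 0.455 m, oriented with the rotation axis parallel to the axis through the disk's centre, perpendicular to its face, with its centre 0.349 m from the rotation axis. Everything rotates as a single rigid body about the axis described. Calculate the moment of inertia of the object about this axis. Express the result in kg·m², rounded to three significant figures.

4.19

Solid disk: I_cm = (1/2)MR² = (1/2)(3.71)(0.188)² = 0.065563 kg·m²; centre at d = 0.846 m, so the parallel axis theorem gives I = 0.065563 + (3.71)(0.846)² = 2.7209 kg·m².
Point mass: I_cm = 0; centre at d = 0.525 m, so the parallel axis theorem gives I = 0 + (4.94)(0.525)² = 1.3616 kg·m².
Solid disk: I_cm = (1/2)MR² = (1/2)(0.462)(0.455)² = 0.047823 kg·m²; centre at d = 0.349 m, so the parallel axis theorem gives I = 0.047823 + (0.462)(0.349)² = 0.10409 kg·m².
Total I = 2.7209 + 1.3616 + 0.10409 = 4.1866 kg·m².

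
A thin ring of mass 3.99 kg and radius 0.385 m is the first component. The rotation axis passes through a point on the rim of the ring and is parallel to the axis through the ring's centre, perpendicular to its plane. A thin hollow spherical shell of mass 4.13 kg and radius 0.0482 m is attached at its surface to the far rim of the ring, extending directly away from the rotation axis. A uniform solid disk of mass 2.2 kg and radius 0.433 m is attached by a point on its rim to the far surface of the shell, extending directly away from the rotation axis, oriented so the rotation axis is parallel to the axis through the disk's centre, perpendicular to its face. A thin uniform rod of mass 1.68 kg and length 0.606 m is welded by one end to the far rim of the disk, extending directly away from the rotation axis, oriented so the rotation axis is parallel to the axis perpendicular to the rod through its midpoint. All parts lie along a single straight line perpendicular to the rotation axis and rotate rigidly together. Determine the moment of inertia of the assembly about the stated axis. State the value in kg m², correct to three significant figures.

14.9

Thin ring: I_cm = MR² = (3.99)(0.385)² = 0.59142 kg m²; centre at d = 0.385 m, so I = I_cm + Md² gives I = 0.59142 + (3.99)(0.385)² = 1.1828 kg m².
Spherical shell: I_cm = (2/3)MR² = (2/3)(4.13)(0.0482)² = 0.0063967 kg m²; centre at d = 0.385 + 0.385 + 0.0482 = 0.8182 m, so I = I_cm + Md² gives I = 0.0063967 + (4.13)(0.8182)² = 2.7712 kg m².
Solid disk: I_cm = (1/2)MR² = (1/2)(2.2)(0.433)² = 0.20624 kg m²; centre at d = 0.385 + 0.385 + 0.0482 + 0.0482 + 0.433 = 1.2994 m, so I = I_cm + Md² gives I = 0.20624 + (2.2)(1.2994)² = 3.9208 kg m².
Thin rod: I_cm = (1/12)ML² = (1/12)(1.68)(0.606)² = 0.051413 kg m²; centre at d = 0.385 + 0.385 + 0.0482 + 0.0482 + 0.433 + 0.433 + 0.303 = 2.0354 m, so I = I_cm + Md² gives I = 0.051413 + (1.68)(2.0354)² = 7.0114 kg m².
Total I = 1.1828 + 2.7712 + 3.9208 + 7.0114 = 14.886 kg m².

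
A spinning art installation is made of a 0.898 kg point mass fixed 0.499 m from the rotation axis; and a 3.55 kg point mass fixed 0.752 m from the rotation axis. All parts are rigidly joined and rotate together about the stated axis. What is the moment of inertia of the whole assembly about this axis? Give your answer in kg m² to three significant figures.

2.23

Point mass: I_cm = 0; centre at d = 0.499 m, so I = I_cm + Md² gives I = 0 + (0.898)(0.499)² = 0.2236 kg m².
Point mass: I_cm = 0; centre at d = 0.752 m, so I = I_cm + Md² gives I = 0 + (3.55)(0.752)² = 2.0075 kg m².
Total I = 0.2236 + 2.0075 = 2.2311 kg m².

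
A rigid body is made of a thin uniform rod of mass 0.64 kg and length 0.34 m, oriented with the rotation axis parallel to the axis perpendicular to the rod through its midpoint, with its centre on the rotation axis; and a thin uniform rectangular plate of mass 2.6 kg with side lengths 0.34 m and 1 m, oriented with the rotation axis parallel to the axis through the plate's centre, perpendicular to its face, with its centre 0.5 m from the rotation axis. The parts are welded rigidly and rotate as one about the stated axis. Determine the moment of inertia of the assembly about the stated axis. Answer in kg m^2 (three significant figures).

Thin rod: I_cm = (1/12)ML² = (1/12)(0.64)(0.34)² = 0.0061653 kg m^2; axis through the centre, so I = 0.0061653 kg m^2.
Rectangular plate: I_cm = (1/12)M(a²+b²) = (1/12)(2.6)[(0.34)² + (1)²] = 0.24171 kg m^2; centre at d = 0.5 m, so I = I_cm + Md² gives I = 0.24171 + (2.6)(0.5)² = 0.89171 kg m^2.
Total I = 0.0061653 + 0.89171 = 0.89788 kg m^2.

0.898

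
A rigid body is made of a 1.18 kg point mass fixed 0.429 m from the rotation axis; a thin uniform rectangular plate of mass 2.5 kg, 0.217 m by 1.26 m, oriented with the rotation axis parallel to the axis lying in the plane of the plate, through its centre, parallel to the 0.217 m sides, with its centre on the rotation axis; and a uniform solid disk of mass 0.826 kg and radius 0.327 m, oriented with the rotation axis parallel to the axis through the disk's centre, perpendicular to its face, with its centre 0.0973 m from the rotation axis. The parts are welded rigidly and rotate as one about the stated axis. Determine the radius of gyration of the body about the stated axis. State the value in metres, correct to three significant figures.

0.365

Point mass: I_cm = 0; centre at d = 0.429 m, so I = I_cm + Md² gives I = 0 + (1.18)(0.429)² = 0.21717 kg m².
Rectangular plate: I_cm = (1/12)Mb² = (1/12)(2.5)(1.26)² = 0.33075 kg m²; axis through the centre, so I = 0.33075 kg m².
Solid disk: I_cm = (1/2)MR² = (1/2)(0.826)(0.327)² = 0.044162 kg m²; centre at d = 0.0973 m, so I = I_cm + Md² gives I = 0.044162 + (0.826)(0.0973)² = 0.051982 kg m².
Total I = 0.5999 kg m²; total mass M = 4.506 kg.
k = √(I/M) = √(0.5999/4.506) = 0.36487 m.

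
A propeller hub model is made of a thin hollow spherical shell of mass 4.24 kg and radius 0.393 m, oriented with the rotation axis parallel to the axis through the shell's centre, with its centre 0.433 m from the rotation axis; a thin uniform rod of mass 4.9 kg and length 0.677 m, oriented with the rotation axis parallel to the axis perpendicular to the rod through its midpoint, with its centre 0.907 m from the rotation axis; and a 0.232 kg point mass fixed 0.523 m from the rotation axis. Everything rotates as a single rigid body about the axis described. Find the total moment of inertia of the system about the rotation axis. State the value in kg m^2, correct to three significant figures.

5.51

Spherical shell: I_cm = (2/3)MR² = (2/3)(4.24)(0.393)² = 0.43658 kg m^2; centre at d = 0.433 m, so I = I_cm + Md² gives I = 0.43658 + (4.24)(0.433)² = 1.2315 kg m^2.
Thin rod: I_cm = (1/12)ML² = (1/12)(4.9)(0.677)² = 0.18715 kg m^2; centre at d = 0.907 m, so I = I_cm + Md² gives I = 0.18715 + (4.9)(0.907)² = 4.2181 kg m^2.
Point mass: I_cm = 0; centre at d = 0.523 m, so I = I_cm + Md² gives I = 0 + (0.232)(0.523)² = 0.063459 kg m^2.
Total I = 1.2315 + 4.2181 + 0.063459 = 5.5131 kg m^2.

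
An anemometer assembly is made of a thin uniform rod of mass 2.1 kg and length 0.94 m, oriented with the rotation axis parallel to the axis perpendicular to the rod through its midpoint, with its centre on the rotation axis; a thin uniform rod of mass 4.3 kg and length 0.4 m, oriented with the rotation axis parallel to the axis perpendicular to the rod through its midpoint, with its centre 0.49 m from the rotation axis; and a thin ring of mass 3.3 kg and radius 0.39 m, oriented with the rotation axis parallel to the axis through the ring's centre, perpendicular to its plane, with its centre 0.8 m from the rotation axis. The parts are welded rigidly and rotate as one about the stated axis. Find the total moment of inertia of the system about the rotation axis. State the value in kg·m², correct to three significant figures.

Thin rod: I_cm = (1/12)ML² = (1/12)(2.1)(0.94)² = 0.15463 kg·m²; axis through the centre, so I = 0.15463 kg·m².
Thin rod: I_cm = (1/12)ML² = (1/12)(4.3)(0.4)² = 0.057333 kg·m²; centre at d = 0.49 m, so the parallel axis theorem gives I = 0.057333 + (4.3)(0.49)² = 1.0898 kg·m².
Thin ring: I_cm = MR² = (3.3)(0.39)² = 0.50193 kg·m²; centre at d = 0.8 m, so the parallel axis theorem gives I = 0.50193 + (3.3)(0.8)² = 2.6139 kg·m².
Total I = 0.15463 + 1.0898 + 2.6139 = 3.8583 kg·m².

3.86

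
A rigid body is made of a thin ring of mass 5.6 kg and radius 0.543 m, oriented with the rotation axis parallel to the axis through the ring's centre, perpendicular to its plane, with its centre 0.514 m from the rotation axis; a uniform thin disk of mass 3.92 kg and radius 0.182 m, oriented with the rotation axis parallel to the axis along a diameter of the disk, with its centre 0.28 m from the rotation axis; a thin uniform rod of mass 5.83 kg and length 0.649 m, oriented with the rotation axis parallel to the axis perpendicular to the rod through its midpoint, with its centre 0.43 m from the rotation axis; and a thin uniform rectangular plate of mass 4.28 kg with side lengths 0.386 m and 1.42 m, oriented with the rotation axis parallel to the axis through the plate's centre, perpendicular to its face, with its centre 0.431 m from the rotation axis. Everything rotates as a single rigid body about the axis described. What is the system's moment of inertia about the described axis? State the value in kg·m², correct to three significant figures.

6.32

Thin ring: I_cm = MR² = (5.6)(0.543)² = 1.6512 kg·m²; centre at d = 0.514 m, so the parallel axis theorem gives I = 1.6512 + (5.6)(0.514)² = 3.1307 kg·m².
Thin disk: I_cm = (1/4)MR² = (1/4)(3.92)(0.182)² = 0.032462 kg·m²; centre at d = 0.28 m, so the parallel axis theorem gives I = 0.032462 + (3.92)(0.28)² = 0.33979 kg·m².
Thin rod: I_cm = (1/12)ML² = (1/12)(5.83)(0.649)² = 0.20463 kg·m²; centre at d = 0.43 m, so the parallel axis theorem gives I = 0.20463 + (5.83)(0.43)² = 1.2826 kg·m².
Rectangular plate: I_cm = (1/12)M(a²+b²) = (1/12)(4.28)[(0.386)² + (1.42)²] = 0.77232 kg·m²; centre at d = 0.431 m, so the parallel axis theorem gives I = 0.77232 + (4.28)(0.431)² = 1.5674 kg·m².
Total I = 3.1307 + 0.33979 + 1.2826 + 1.5674 = 6.3204 kg·m².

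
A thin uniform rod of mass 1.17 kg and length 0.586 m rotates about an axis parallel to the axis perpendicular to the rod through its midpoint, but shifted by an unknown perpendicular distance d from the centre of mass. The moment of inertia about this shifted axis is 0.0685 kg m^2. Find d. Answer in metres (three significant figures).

0.173

About the centre-of-mass axis, I_cm = (1/12)ML² = (1/12)(1.17)(0.586)² = 0.033481 kg m^2.
Parallel axis theorem: I = I_cm + Md², so Md² = 0.0685 − 0.033481 = 0.035019 kg m^2.
d = √(0.035019 / 1.17) = 0.173 m.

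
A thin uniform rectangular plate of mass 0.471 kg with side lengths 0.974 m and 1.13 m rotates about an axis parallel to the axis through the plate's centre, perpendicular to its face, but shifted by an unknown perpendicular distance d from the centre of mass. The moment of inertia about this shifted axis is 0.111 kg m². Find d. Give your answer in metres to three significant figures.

0.224

About the centre-of-mass axis, I_cm = (1/12)M(a²+b²) = (1/12)(0.471)[(0.974)² + (1.13)²] = 0.087354 kg m².
Parallel axis theorem: I = I_cm + Md², so Md² = 0.111 − 0.087354 = 0.023646 kg m².
d = √(0.023646 / 0.471) = 0.22406 m.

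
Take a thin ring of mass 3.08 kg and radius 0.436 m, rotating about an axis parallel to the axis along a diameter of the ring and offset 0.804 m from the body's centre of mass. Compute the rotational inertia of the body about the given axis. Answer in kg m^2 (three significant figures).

I_cm = (1/2)MR² = (1/2)(3.08)(0.436)² = 0.29275 kg m^2; centre at d = 0.804 m, so I = I_cm + Md² gives I = 0.29275 + (3.08)(0.804)² = 2.2837 kg m^2.

2.28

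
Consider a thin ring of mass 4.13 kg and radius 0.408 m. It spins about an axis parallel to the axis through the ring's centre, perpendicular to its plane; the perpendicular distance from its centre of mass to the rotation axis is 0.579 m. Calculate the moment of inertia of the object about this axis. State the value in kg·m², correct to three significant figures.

I_cm = MR² = (4.13)(0.408)² = 0.6875 kg·m²; centre at d = 0.579 m, so I = I_cm + Md² gives I = 0.6875 + (4.13)(0.579)² = 2.072 kg·m².

2.07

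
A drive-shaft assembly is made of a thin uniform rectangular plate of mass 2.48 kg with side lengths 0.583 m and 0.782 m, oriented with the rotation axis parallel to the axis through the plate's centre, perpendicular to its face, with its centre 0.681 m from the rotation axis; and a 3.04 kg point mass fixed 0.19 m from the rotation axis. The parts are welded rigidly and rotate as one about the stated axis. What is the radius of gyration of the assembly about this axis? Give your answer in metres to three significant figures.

Rectangular plate: I_cm = (1/12)M(a²+b²) = (1/12)(2.48)[(0.583)² + (0.782)²] = 0.19663 kg m²; centre at d = 0.681 m, so I = I_cm + Md² gives I = 0.19663 + (2.48)(0.681)² = 1.3468 kg m².
Point mass: I_cm = 0; centre at d = 0.19 m, so I = I_cm + Md² gives I = 0 + (3.04)(0.19)² = 0.10974 kg m².
Total I = 1.4565 kg m²; total mass M = 5.52 kg.
k = √(I/M) = √(1.4565/5.52) = 0.51367 m.

0.514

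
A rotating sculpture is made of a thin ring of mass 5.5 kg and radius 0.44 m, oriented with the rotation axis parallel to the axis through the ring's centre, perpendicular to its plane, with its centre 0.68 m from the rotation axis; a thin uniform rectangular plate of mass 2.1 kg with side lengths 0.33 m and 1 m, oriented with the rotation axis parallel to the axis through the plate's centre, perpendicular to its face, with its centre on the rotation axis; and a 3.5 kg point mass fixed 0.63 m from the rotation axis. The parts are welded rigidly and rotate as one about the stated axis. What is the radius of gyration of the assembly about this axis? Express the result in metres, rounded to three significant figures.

Thin ring: I_cm = MR² = (5.5)(0.44)² = 1.0648 kg·m²; centre at d = 0.68 m, so I = I_cm + Md² gives I = 1.0648 + (5.5)(0.68)² = 3.608 kg·m².
Rectangular plate: I_cm = (1/12)M(a²+b²) = (1/12)(2.1)[(0.33)² + (1)²] = 0.19406 kg·m²; axis through the centre, so I = 0.19406 kg·m².
Point mass: I_cm = 0; centre at d = 0.63 m, so I = I_cm + Md² gives I = 0 + (3.5)(0.63)² = 1.3892 kg·m².
Total I = 5.1912 kg·m²; total mass M = 11.1 kg.
k = √(I/M) = √(5.1912/11.1) = 0.68387 m.

0.684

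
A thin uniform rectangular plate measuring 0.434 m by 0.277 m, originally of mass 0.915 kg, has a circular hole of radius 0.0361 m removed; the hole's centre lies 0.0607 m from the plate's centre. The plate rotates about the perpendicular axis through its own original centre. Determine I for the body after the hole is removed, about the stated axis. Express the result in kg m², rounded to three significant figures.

Unpierced body about its centre: I₀ = (1/12)M(a²+b²) = (1/12)(0.915)[(0.434)² + (0.277)²] = 0.020213 kg m².
The removed disk has mass m = M·πr²/(ab) = (0.915)·π(0.0361)²/(0.434·0.277) = 0.031161 kg (same uniform areal density).
Its moment of inertia about the rotation axis (parallel-axis theorem): I_hole = (1/2)mr² + md² = (1/2)(0.031161)(0.0361)² + (0.031161)(0.0607)² = 0.00013512 kg m².
Treating the hole as negative mass, I = I₀ − I_hole = 0.020213 − 0.00013512 = 0.020078 kg m².

0.0201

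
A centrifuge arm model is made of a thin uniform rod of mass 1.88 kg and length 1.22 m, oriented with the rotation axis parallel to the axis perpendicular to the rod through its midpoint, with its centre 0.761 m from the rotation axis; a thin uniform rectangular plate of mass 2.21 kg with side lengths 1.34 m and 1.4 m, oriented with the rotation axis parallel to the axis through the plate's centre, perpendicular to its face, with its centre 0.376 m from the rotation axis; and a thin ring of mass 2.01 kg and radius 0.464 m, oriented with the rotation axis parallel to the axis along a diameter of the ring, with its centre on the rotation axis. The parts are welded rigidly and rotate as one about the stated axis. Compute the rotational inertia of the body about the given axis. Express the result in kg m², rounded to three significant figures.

Thin rod: I_cm = (1/12)ML² = (1/12)(1.88)(1.22)² = 0.23318 kg m²; centre at d = 0.761 m, so I = I_cm + Md² gives I = 0.23318 + (1.88)(0.761)² = 1.3219 kg m².
Rectangular plate: I_cm = (1/12)M(a²+b²) = (1/12)(2.21)[(1.34)² + (1.4)²] = 0.69166 kg m²; centre at d = 0.376 m, so I = I_cm + Md² gives I = 0.69166 + (2.21)(0.376)² = 1.0041 kg m².
Thin ring: I_cm = (1/2)MR² = (1/2)(2.01)(0.464)² = 0.21637 kg m²; axis through the centre, so I = 0.21637 kg m².
Total I = 1.3219 + 1.0041 + 0.21637 = 2.5424 kg m².

2.54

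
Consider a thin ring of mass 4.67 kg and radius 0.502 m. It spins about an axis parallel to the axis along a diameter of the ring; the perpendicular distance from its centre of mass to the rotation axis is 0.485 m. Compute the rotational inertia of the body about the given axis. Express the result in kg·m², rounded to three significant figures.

I_cm = (1/2)MR² = (1/2)(4.67)(0.502)² = 0.58843 kg·m²; centre at d = 0.485 m, so the parallel axis theorem gives I = 0.58843 + (4.67)(0.485)² = 1.6869 kg·m².

1.69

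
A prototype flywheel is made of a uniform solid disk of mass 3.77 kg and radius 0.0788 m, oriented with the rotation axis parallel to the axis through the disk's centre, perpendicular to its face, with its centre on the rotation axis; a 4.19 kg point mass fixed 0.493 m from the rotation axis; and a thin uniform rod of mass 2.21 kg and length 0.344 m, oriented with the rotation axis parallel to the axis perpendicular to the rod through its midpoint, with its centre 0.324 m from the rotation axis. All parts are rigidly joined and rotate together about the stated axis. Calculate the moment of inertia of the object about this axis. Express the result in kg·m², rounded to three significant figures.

Solid disk: I_cm = (1/2)MR² = (1/2)(3.77)(0.0788)² = 0.011705 kg·m²; axis through the centre, so I = 0.011705 kg·m².
Point mass: I_cm = 0; centre at d = 0.493 m, so I = I_cm + Md² gives I = 0 + (4.19)(0.493)² = 1.0184 kg·m².
Thin rod: I_cm = (1/12)ML² = (1/12)(2.21)(0.344)² = 0.021794 kg·m²; centre at d = 0.324 m, so I = I_cm + Md² gives I = 0.021794 + (2.21)(0.324)² = 0.25379 kg·m².
Total I = 0.011705 + 1.0184 + 0.25379 = 1.2839 kg·m².

1.28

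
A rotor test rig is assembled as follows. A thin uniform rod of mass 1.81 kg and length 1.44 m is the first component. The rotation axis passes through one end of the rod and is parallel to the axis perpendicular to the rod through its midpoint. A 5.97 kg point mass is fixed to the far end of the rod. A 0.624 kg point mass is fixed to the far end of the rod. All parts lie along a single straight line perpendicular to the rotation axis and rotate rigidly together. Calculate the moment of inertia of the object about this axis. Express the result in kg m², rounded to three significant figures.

Thin rod: I_cm = (1/12)ML² = (1/12)(1.81)(1.44)² = 0.31277 kg m²; centre at d = 0.72 m, so the parallel axis theorem gives I = 0.31277 + (1.81)(0.72)² = 1.2511 kg m².
Point mass: I_cm = 0; centre at d = 0.72 + 0.72 = 1.44 m, so the parallel axis theorem gives I = 0 + (5.97)(1.44)² = 12.379 kg m².
Point mass: I_cm = 0; centre at d = 0.72 + 0.72 = 1.44 m, so the parallel axis theorem gives I = 0 + (0.624)(1.44)² = 1.2939 kg m².
Total I = 1.2511 + 12.379 + 1.2939 = 14.924 kg m².

14.9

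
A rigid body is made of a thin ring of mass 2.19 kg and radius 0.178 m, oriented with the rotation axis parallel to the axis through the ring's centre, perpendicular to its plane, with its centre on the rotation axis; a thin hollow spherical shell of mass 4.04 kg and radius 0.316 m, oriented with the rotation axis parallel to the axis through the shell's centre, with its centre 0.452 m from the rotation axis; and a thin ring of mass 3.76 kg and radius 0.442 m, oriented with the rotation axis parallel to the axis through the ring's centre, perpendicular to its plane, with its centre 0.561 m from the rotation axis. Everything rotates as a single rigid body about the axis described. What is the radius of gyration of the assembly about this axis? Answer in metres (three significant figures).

Thin ring: I_cm = MR² = (2.19)(0.178)² = 0.069388 kg m^2; axis through the centre, so I = 0.069388 kg m^2.
Spherical shell: I_cm = (2/3)MR² = (2/3)(4.04)(0.316)² = 0.26895 kg m^2; centre at d = 0.452 m, so the parallel axis theorem gives I = 0.26895 + (4.04)(0.452)² = 1.0943 kg m^2.
Thin ring: I_cm = MR² = (3.76)(0.442)² = 0.73457 kg m^2; centre at d = 0.561 m, so the parallel axis theorem gives I = 0.73457 + (3.76)(0.561)² = 1.9179 kg m^2.
Total I = 3.0816 kg m^2; total mass M = 9.99 kg.
k = √(I/M) = √(3.0816/9.99) = 0.5554 m.

0.555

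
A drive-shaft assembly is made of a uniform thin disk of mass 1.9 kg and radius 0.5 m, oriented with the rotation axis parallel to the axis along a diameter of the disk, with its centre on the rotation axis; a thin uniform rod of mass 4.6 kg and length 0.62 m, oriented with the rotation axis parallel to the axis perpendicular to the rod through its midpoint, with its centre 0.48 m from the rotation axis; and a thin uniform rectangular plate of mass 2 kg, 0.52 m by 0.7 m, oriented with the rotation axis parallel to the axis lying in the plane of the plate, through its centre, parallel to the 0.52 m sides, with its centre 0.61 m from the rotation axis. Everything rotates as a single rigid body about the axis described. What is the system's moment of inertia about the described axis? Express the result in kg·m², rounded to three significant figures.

2.15

Thin disk: I_cm = (1/4)MR² = (1/4)(1.9)(0.5)² = 0.11875 kg·m²; axis through the centre, so I = 0.11875 kg·m².
Thin rod: I_cm = (1/12)ML² = (1/12)(4.6)(0.62)² = 0.14735 kg·m²; centre at d = 0.48 m, so I = I_cm + Md² gives I = 0.14735 + (4.6)(0.48)² = 1.2072 kg·m².
Rectangular plate: I_cm = (1/12)Mb² = (1/12)(2)(0.7)² = 0.081667 kg·m²; centre at d = 0.61 m, so I = I_cm + Md² gives I = 0.081667 + (2)(0.61)² = 0.82587 kg·m².
Total I = 0.11875 + 1.2072 + 0.82587 = 2.1518 kg·m².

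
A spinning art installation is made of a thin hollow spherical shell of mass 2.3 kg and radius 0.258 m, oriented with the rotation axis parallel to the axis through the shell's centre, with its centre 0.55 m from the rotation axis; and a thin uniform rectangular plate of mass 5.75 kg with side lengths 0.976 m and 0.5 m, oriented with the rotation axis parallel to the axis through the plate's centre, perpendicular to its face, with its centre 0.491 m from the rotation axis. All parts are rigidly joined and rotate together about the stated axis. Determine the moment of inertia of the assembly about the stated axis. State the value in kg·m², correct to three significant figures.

2.76

Spherical shell: I_cm = (2/3)MR² = (2/3)(2.3)(0.258)² = 0.10206 kg·m²; centre at d = 0.55 m, so the parallel axis theorem gives I = 0.10206 + (2.3)(0.55)² = 0.79781 kg·m².
Rectangular plate: I_cm = (1/12)M(a²+b²) = (1/12)(5.75)[(0.976)² + (0.5)²] = 0.57623 kg·m²; centre at d = 0.491 m, so the parallel axis theorem gives I = 0.57623 + (5.75)(0.491)² = 1.9625 kg·m².
Total I = 0.79781 + 1.9625 = 2.7603 kg·m².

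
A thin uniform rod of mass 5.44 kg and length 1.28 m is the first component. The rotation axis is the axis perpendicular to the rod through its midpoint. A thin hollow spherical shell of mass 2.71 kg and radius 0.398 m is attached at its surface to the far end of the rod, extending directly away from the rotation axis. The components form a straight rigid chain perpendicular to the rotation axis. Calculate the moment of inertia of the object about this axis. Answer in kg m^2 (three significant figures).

3.95

Thin rod: I_cm = (1/12)ML² = (1/12)(5.44)(1.28)² = 0.74274 kg m^2; axis through the centre, so I = 0.74274 kg m^2.
Spherical shell: I_cm = (2/3)MR² = (2/3)(2.71)(0.398)² = 0.28618 kg m^2; centre at d = 0.64 + 0.398 = 1.038 m, so I = I_cm + Md² gives I = 0.28618 + (2.71)(1.038)² = 3.2061 kg m^2.
Total I = 0.74274 + 3.2061 = 3.9488 kg m^2.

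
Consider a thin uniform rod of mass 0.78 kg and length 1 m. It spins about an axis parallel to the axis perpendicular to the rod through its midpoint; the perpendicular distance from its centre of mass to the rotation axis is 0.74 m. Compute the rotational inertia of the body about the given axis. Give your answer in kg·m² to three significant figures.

I_cm = (1/12)ML² = (1/12)(0.78)(1)² = 0.065 kg·m²; centre at d = 0.74 m, so I = I_cm + Md² gives I = 0.065 + (0.78)(0.74)² = 0.49213 kg·m².

0.492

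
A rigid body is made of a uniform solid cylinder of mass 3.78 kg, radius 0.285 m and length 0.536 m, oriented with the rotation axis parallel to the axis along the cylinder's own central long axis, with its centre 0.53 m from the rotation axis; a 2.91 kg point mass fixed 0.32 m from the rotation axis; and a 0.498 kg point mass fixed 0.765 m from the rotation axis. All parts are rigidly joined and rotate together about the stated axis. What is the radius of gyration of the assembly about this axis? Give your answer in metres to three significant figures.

Solid cylinder: I_cm = (1/2)MR² = (1/2)(3.78)(0.285)² = 0.15352 kg·m²; centre at d = 0.53 m, so I = I_cm + Md² gives I = 0.15352 + (3.78)(0.53)² = 1.2153 kg·m².
Point mass: I_cm = 0; centre at d = 0.32 m, so I = I_cm + Md² gives I = 0 + (2.91)(0.32)² = 0.29798 kg·m².
Point mass: I_cm = 0; centre at d = 0.765 m, so I = I_cm + Md² gives I = 0 + (0.498)(0.765)² = 0.29144 kg·m².
Total I = 1.8047 kg·m²; total mass M = 7.188 kg.
k = √(I/M) = √(1.8047/7.188) = 0.50108 m.

0.501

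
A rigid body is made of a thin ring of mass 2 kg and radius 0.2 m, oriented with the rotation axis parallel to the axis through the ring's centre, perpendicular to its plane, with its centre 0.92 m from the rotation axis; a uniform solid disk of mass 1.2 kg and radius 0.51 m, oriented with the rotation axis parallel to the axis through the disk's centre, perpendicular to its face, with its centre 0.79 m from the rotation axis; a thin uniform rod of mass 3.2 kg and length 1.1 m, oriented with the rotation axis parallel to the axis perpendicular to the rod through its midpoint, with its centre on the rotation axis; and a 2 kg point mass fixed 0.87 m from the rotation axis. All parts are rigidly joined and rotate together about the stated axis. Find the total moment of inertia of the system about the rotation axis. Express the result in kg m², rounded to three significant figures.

Thin ring: I_cm = MR² = (2)(0.2)² = 0.08 kg m²; centre at d = 0.92 m, so I = I_cm + Md² gives I = 0.08 + (2)(0.92)² = 1.7728 kg m².
Solid disk: I_cm = (1/2)MR² = (1/2)(1.2)(0.51)² = 0.15606 kg m²; centre at d = 0.79 m, so I = I_cm + Md² gives I = 0.15606 + (1.2)(0.79)² = 0.90498 kg m².
Thin rod: I_cm = (1/12)ML² = (1/12)(3.2)(1.1)² = 0.32267 kg m²; axis through the centre, so I = 0.32267 kg m².
Point mass: I_cm = 0; centre at d = 0.87 m, so I = I_cm + Md² gives I = 0 + (2)(0.87)² = 1.5138 kg m².
Total I = 1.7728 + 0.90498 + 0.32267 + 1.5138 = 4.5142 kg m².

4.51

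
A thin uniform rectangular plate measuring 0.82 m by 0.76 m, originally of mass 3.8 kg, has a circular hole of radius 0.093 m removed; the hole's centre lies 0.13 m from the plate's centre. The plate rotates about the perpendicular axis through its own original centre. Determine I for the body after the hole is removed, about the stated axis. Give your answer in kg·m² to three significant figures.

0.392

Unpierced body about its centre: I₀ = (1/12)M(a²+b²) = (1/12)(3.8)[(0.82)² + (0.76)²] = 0.39583 kg·m².
The removed disk has mass m = M·πr²/(ab) = (3.8)·π(0.093)²/(0.82·0.76) = 0.16568 kg (same uniform areal density).
Its moment of inertia about the rotation axis (parallel-axis theorem): I_hole = (1/2)mr² + md² = (1/2)(0.16568)(0.093)² + (0.16568)(0.13)² = 0.0035165 kg·m².
Treating the hole as negative mass, I = I₀ − I_hole = 0.39583 − 0.0035165 = 0.39232 kg·m².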